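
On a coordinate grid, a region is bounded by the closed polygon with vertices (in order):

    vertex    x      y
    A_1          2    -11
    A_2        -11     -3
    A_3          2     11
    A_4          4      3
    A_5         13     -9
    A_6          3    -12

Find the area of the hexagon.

246.5

Apply the surveyor's formula: 2A = Σ (x_i·y_{i+1} − x_{i+1}·y_i), indices taken mod 6.
Σ = (-127) + (-115) + (-38) + (-75) + (-129) + (-9) = -493
Area = |Σ|/2 = 246.5.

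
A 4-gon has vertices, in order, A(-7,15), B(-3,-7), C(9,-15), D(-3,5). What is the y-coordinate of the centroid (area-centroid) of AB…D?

Apply the surveyor's formula. First the cross-terms c_i = x_i·y_{i+1} − x_{i+1}·y_i:
  94, 108, 0, -10  ⇒  2A = 192, A = 96.
Then Σ (y_i + y_{i+1})·c_i = -1824, so ȳ = -1824 / (6·96) = -19/6.

-19/6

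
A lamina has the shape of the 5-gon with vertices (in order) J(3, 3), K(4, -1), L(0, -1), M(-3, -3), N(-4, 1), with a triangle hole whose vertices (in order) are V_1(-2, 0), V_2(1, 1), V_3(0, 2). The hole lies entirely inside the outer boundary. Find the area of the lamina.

24

Outer boundary:
J→K: (3)(-1) − (4)(3) = -15
K→L: (4)(-1) − (0)(-1) = -4
L→M: (0)(-3) − (-3)(-1) = -3
M→N: (-3)(1) − (-4)(-3) = -15
N→J: (-4)(3) − (3)(1) = -15
Σ = -52
Area = |Σ|/2 = 26.
Hole:
Apply the surveyor's formula: 2A = Σ (x_i·y_{i+1} − x_{i+1}·y_i), indices taken mod 3.
Σ = (-2) + (2) + (4) = 4
Area = |Σ|/2 = 2.
Net area = 26 − 2 = 24.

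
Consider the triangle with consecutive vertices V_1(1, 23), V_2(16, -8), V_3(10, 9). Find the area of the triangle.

V_1→V_2: (1)(-8) − (16)(23) = -376
V_2→V_3: (16)(9) − (10)(-8) = 224
V_3→V_1: (10)(23) − (1)(9) = 221
Σ = 69
Area = |Σ|/2 = 34.5.

34.5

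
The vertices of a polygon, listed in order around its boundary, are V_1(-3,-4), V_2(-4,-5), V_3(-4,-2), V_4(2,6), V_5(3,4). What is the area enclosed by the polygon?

21.5

Apply the surveyor's formula: 2A = Σ (x_i·y_{i+1} − x_{i+1}·y_i), indices taken mod 5.
Σ = (-1) + (-12) + (-20) + (-10) + (0) = -43
Area = |Σ|/2 = 21.5.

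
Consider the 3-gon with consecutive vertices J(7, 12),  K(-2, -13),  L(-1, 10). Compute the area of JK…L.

91

Apply Gauss's area formula: 2A = Σ (x_i·y_{i+1} − x_{i+1}·y_i), indices taken mod 3.
Σ = (-67) + (-33) + (-82) = -182
Area = |Σ|/2 = 91.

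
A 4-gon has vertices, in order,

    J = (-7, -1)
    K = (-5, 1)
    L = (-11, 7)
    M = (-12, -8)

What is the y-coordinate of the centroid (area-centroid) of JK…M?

Apply the shoelace (surveyor's) formula. First the cross-terms c_i = x_i·y_{i+1} − x_{i+1}·y_i:
  -12, -24, 172, -44  ⇒  2A = 92, A = 46.
Then Σ (y_i + y_{i+1})·c_i = 32, so ȳ = 32 / (6·46) = 8/69.

8/69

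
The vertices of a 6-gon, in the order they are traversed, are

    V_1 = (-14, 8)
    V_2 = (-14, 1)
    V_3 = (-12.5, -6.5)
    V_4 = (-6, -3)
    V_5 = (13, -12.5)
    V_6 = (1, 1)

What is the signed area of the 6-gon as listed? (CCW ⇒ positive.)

Apply the surveyor's formula: 2A = Σ (x_i·y_{i+1} − x_{i+1}·y_i), indices taken mod 6.
Σ = (98) + (103.5) + (-1.5) + (114) + (25.5) + (22) = 361.5
Signed area = Σ/2 = 180.75 (positive ⇒ counter-clockwise traversal).

180.75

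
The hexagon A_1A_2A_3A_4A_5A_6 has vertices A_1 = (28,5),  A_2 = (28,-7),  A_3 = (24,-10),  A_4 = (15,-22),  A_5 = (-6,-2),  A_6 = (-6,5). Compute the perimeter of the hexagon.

102

|A_1A_2| = √((0)² + (-12)²) = √144 = 12
|A_2A_3| = √((-4)² + (-3)²) = √25 = 5
|A_3A_4| = √((-9)² + (-12)²) = √225 = 15
|A_4A_5| = √((-21)² + (20)²) = √841 = 29
|A_5A_6| = √((0)² + (7)²) = √49 = 7
|A_6A_1| = √((34)² + (0)²) = √1156 = 34
Perimeter = 12 + 5 + 15 + 29 + 7 + 34 = 102.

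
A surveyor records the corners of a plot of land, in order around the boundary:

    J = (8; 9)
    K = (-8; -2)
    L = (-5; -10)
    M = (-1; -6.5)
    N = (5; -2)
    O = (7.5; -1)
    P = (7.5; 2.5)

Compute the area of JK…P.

133.375

Apply the shoelace (surveyor's) formula: 2A = Σ (x_i·y_{i+1} − x_{i+1}·y_i), indices taken mod 7.
Σ = (56) + (70) + (22.5) + (34.5) + (10) + (26.25) + (47.5) = 266.75
Area = |Σ|/2 = 133.375.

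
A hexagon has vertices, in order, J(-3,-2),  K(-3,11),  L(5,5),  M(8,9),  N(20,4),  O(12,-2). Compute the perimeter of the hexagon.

66

|JK| = √((0)² + (13)²) = √169 = 13
|KL| = √((8)² + (-6)²) = √100 = 10
|LM| = √((3)² + (4)²) = √25 = 5
|MN| = √((12)² + (-5)²) = √169 = 13
|NO| = √((-8)² + (-6)²) = √100 = 10
|OJ| = √((-15)² + (0)²) = √225 = 15
Perimeter = 13 + 10 + 5 + 13 + 10 + 15 = 66.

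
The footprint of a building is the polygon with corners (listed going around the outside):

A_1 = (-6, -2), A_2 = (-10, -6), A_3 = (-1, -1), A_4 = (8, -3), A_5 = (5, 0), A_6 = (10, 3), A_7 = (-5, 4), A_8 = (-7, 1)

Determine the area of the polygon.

Σ = (16) + (4) + (11) + (15) + (15) + (55) + (23) + (20) = 159
Area = |Σ|/2 = 79.5.

79.5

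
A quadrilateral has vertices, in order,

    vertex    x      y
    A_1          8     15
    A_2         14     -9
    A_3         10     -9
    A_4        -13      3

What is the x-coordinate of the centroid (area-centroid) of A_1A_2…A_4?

119/39

Apply the shoelace formula. First the cross-terms c_i = x_i·y_{i+1} − x_{i+1}·y_i:
  -282, -36, -87, -219  ⇒  2A = -624, A = -312.
Then Σ (x_i + x_{i+1})·c_i = -5712, so x̄ = -5712 / (6·(-312)) = 119/39.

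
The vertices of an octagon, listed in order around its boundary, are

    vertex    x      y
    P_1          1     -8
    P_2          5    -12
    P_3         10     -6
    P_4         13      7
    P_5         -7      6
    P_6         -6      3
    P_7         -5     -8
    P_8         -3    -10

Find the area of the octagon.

Apply Gauss's area formula: 2A = Σ (x_i·y_{i+1} − x_{i+1}·y_i), indices taken mod 8.
P_1→P_2: (1)(-12) − (5)(-8) = 28
P_2→P_3: (5)(-6) − (10)(-12) = 90
P_3→P_4: (10)(7) − (13)(-6) = 148
P_4→P_5: (13)(6) − (-7)(7) = 127
P_5→P_6: (-7)(3) − (-6)(6) = 15
P_6→P_7: (-6)(-8) − (-5)(3) = 63
P_7→P_8: (-5)(-10) − (-3)(-8) = 26
P_8→P_1: (-3)(-8) − (1)(-10) = 34
Σ = 531
Area = |Σ|/2 = 265.5.

265.5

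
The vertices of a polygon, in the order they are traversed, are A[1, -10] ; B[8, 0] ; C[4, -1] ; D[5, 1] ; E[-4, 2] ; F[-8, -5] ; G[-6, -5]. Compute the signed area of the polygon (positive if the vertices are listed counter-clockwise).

Apply the shoelace formula: 2A = Σ (x_i·y_{i+1} − x_{i+1}·y_i), indices taken mod 7.
A→B: (1)(0) − (8)(-10) = 80
B→C: (8)(-1) − (4)(0) = -8
C→D: (4)(1) − (5)(-1) = 9
D→E: (5)(2) − (-4)(1) = 14
E→F: (-4)(-5) − (-8)(2) = 36
F→G: (-8)(-5) − (-6)(-5) = 10
G→A: (-6)(-10) − (1)(-5) = 65
Σ = 206
Signed area = Σ/2 = 103 (positive ⇒ counter-clockwise traversal).

103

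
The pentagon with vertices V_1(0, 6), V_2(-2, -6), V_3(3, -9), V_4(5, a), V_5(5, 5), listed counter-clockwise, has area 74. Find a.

The doubled signed area Σ (x_i y_{i+1} − x_{i+1} y_i) is linear in a.
With a=0 it equals 148; the coefficient of a is -2 (from the two edges through V_4).
So -2·a + 148 = 2·74 = 148 ⇒ a = 0.

0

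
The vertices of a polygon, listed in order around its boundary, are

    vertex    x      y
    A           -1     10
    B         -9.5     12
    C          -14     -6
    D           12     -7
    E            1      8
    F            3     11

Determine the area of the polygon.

Apply the shoelace (surveyor's) formula: 2A = Σ (x_i·y_{i+1} − x_{i+1}·y_i), indices taken mod 6.
Σ = (83) + (225) + (170) + (103) + (-13) + (41) = 609
Area = |Σ|/2 = 304.5.

304.5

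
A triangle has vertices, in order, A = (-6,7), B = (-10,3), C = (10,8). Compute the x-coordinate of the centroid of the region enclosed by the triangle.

Apply the shoelace formula. First the cross-terms c_i = x_i·y_{i+1} − x_{i+1}·y_i:
  52, -110, 118  ⇒  2A = 60, A = 30.
Then Σ (x_i + x_{i+1})·c_i = -360, so x̄ = -360 / (6·30) = -2.

-2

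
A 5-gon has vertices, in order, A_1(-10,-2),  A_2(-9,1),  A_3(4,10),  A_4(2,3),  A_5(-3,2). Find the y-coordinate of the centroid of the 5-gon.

1045/273

Apply the shoelace (surveyor's) formula. First the cross-terms c_i = x_i·y_{i+1} − x_{i+1}·y_i:
  -28, -94, -8, 13, 26  ⇒  2A = -91, A = -45.5.
Then Σ (y_i + y_{i+1})·c_i = -1045, so ȳ = -1045 / (6·(-45.5)) = 1045/273.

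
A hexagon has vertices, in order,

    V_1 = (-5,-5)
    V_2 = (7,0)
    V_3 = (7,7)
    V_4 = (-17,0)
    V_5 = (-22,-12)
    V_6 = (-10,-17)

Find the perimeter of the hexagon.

|V_1V_2| = √((12)² + (5)²) = √169 = 13
|V_2V_3| = √((0)² + (7)²) = √49 = 7
|V_3V_4| = √((-24)² + (-7)²) = √625 = 25
|V_4V_5| = √((-5)² + (-12)²) = √169 = 13
|V_5V_6| = √((12)² + (-5)²) = √169 = 13
|V_6V_1| = √((5)² + (12)²) = √169 = 13
Perimeter = 13 + 7 + 25 + 13 + 13 + 13 = 84.

84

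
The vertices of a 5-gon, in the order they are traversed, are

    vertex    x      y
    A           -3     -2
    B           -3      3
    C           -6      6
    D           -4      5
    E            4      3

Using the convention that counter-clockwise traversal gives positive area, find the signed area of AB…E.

-26

Apply the shoelace formula: 2A = Σ (x_i·y_{i+1} − x_{i+1}·y_i), indices taken mod 5.
Cross-terms: -15, 0, -6, -32, 1  ⇒  Σ = -52
Signed area = Σ/2 = -26 (negative ⇒ clockwise traversal).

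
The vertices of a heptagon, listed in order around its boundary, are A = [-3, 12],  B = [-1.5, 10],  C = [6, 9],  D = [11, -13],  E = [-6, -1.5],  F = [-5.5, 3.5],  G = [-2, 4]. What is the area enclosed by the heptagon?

Cross-terms: -12, -73.5, -177, -94.5, -29.25, -15, -12  ⇒  Σ = -413.25
Area = |Σ|/2 = 206.625.

206.625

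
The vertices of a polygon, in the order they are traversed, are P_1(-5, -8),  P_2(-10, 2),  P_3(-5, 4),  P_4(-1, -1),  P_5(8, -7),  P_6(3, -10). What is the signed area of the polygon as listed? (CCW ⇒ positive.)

Σ = (-90) + (-30) + (9) + (15) + (-59) + (-74) = -229
Signed area = Σ/2 = -114.5 (negative ⇒ clockwise traversal).

-114.5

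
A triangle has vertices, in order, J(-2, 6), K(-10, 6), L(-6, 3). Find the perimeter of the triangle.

|JK| = √((-8)² + (0)²) = √64 = 8
|KL| = √((4)² + (-3)²) = √25 = 5
|LJ| = √((4)² + (3)²) = √25 = 5
Perimeter = 8 + 5 + 5 = 18.

18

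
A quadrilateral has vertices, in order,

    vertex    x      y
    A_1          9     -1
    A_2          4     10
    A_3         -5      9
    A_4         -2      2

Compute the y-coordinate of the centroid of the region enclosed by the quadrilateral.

Apply Gauss's area formula. First the cross-terms c_i = x_i·y_{i+1} − x_{i+1}·y_i:
  94, 86, 8, -16  ⇒  2A = 172, A = 86.
Then Σ (y_i + y_{i+1})·c_i = 2552, so ȳ = 2552 / (6·86) = 638/129.

638/129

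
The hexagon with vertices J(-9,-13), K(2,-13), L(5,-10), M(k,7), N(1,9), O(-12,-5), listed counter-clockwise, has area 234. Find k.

2

Write out the shoelace sum; only the two edges meeting at M involve k:
2·Area = [(5·7 − k·(-10)) + (k·9 − 1·7)] + 402
       = 19·k + 430 = 468
⇒ k = 2.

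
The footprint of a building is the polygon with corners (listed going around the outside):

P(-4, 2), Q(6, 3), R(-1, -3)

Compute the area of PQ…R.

26.5

Apply the shoelace (surveyor's) formula: 2A = Σ (x_i·y_{i+1} − x_{i+1}·y_i), indices taken mod 3.
Σ = (-24) + (-15) + (-14) = -53
Area = |Σ|/2 = 26.5.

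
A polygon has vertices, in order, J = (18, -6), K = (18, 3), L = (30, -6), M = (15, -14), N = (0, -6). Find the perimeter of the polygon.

76

|JK| = √((0)² + (9)²) = √81 = 9
|KL| = √((12)² + (-9)²) = √225 = 15
|LM| = √((-15)² + (-8)²) = √289 = 17
|MN| = √((-15)² + (8)²) = √289 = 17
|NJ| = √((18)² + (0)²) = √324 = 18
Perimeter = 9 + 15 + 17 + 17 + 18 = 76.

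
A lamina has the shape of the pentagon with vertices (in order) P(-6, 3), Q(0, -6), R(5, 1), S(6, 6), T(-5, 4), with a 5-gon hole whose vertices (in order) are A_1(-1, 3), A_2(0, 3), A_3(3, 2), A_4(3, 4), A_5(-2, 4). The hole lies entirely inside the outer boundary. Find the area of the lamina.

70.5

Outer boundary:
Apply the shoelace (surveyor's) formula: 2A = Σ (x_i·y_{i+1} − x_{i+1}·y_i), indices taken mod 5.
P→Q: (-6)(-6) − (0)(3) = 36
Q→R: (0)(1) − (5)(-6) = 30
R→S: (5)(6) − (6)(1) = 24
S→T: (6)(4) − (-5)(6) = 54
T→P: (-5)(3) − (-6)(4) = 9
Σ = 153
Area = |Σ|/2 = 76.5.
Hole:
A_1→A_2: (-1)(3) − (0)(3) = -3
A_2→A_3: (0)(2) − (3)(3) = -9
A_3→A_4: (3)(4) − (3)(2) = 6
A_4→A_5: (3)(4) − (-2)(4) = 20
A_5→A_1: (-2)(3) − (-1)(4) = -2
Σ = 12
Area = |Σ|/2 = 6.
Net area = 76.5 − 6 = 70.5.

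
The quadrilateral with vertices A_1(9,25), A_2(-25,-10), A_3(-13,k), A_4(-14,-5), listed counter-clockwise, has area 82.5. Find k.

0

The doubled signed area Σ (x_i y_{i+1} − x_{i+1} y_i) is linear in k.
With k=0 it equals 165; the coefficient of k is -11 (from the two edges through A_3).
So -11·k + 165 = 2·82.5 = 165 ⇒ k = 0.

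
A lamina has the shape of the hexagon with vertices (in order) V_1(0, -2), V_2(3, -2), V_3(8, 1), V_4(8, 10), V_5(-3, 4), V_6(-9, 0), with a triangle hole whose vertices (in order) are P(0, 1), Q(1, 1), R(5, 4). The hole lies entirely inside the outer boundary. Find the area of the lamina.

105

Outer boundary:
Σ = (6) + (19) + (72) + (62) + (36) + (18) = 213
Area = |Σ|/2 = 106.5.
Hole:
Apply the shoelace formula: 2A = Σ (x_i·y_{i+1} − x_{i+1}·y_i), indices taken mod 3.
Σ = (-1) + (-1) + (5) = 3
Area = |Σ|/2 = 1.5.
Net area = 106.5 − 1.5 = 105.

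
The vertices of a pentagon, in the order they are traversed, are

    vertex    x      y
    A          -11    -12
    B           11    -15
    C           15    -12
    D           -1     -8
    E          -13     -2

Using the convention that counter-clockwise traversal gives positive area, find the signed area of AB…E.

Cross-terms: 297, 93, -132, -102, 134  ⇒  Σ = 290
Signed area = Σ/2 = 145 (positive ⇒ counter-clockwise traversal).

145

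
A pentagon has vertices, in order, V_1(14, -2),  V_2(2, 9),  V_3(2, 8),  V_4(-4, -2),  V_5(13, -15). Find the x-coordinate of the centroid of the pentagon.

431/71

Apply the shoelace formula. First the cross-terms c_i = x_i·y_{i+1} − x_{i+1}·y_i:
  130, -2, 28, 86, 184  ⇒  2A = 426, A = 213.
Then Σ (x_i + x_{i+1})·c_i = 7758, so x̄ = 7758 / (6·213) = 431/71.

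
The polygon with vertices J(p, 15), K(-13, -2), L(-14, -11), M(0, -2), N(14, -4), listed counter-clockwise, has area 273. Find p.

Write out the shoelace sum; only the two edges meeting at J involve p:
2·Area = [(14·15 − p·(-4)) + (p·(-2) − (-13)·15)] + 171
       = 2·p + 576 = 546
⇒ p = -15.

-15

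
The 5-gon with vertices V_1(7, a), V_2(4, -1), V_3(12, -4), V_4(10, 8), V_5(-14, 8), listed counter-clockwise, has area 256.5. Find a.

Write out the shoelace sum; only the two edges meeting at V_1 involve a:
2·Area = [((-14)·a − 7·8) + (7·(-1) − 4·a)] + 324
       = -18·a + 261 = 513
⇒ a = -14.

-14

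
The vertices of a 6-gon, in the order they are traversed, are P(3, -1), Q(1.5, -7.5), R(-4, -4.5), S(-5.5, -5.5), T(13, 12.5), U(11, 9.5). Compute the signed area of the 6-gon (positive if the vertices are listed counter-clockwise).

-55.625

Apply Gauss's area formula: 2A = Σ (x_i·y_{i+1} − x_{i+1}·y_i), indices taken mod 6.
P→Q: (3)(-7.5) − (1.5)(-1) = -21
Q→R: (1.5)(-4.5) − (-4)(-7.5) = -36.75
R→S: (-4)(-5.5) − (-5.5)(-4.5) = -2.75
S→T: (-5.5)(12.5) − (13)(-5.5) = 2.75
T→U: (13)(9.5) − (11)(12.5) = -14
U→P: (11)(-1) − (3)(9.5) = -39.5
Σ = -111.25
Signed area = Σ/2 = -55.625 (negative ⇒ clockwise traversal).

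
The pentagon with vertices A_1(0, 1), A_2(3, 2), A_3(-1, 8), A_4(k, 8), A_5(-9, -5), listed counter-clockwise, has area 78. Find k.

Write out the shoelace sum; only the two edges meeting at A_4 involve k:
2·Area = [((-1)·8 − k·8) + (k·(-5) − (-9)·8)] + 14
       = -13·k + 78 = 156
⇒ k = -6.

-6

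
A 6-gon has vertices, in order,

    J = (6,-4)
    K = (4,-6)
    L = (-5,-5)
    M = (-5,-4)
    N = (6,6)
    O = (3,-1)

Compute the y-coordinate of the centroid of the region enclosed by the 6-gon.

-77/37

Apply the surveyor's formula. First the cross-terms c_i = x_i·y_{i+1} − x_{i+1}·y_i:
  -20, -50, -5, -6, -24, -6  ⇒  2A = -111, A = -55.5.
Then Σ (y_i + y_{i+1})·c_i = 693, so ȳ = 693 / (6·(-55.5)) = -77/37.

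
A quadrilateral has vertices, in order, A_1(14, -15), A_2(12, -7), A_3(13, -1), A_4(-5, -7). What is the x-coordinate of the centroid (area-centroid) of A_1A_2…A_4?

Apply the surveyor's formula. First the cross-terms c_i = x_i·y_{i+1} − x_{i+1}·y_i:
  82, 79, -96, 173  ⇒  2A = 238, A = 119.
Then Σ (x_i + x_{i+1})·c_i = 4896, so x̄ = 4896 / (6·119) = 48/7.

48/7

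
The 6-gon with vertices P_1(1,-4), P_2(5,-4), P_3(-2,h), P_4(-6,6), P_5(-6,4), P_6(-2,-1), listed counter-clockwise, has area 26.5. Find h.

2

The doubled signed area Σ (x_i y_{i+1} − x_{i+1} y_i) is linear in h.
With h=0 it equals 31; the coefficient of h is 11 (from the two edges through P_3).
So 11·h + 31 = 2·26.5 = 53 ⇒ h = 2.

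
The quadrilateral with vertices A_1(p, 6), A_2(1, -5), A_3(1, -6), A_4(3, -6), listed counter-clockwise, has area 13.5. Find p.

4

The doubled signed area Σ (x_i y_{i+1} − x_{i+1} y_i) is linear in p.
With p=0 it equals 23; the coefficient of p is 1 (from the two edges through A_1).
So 1·p + 23 = 2·13.5 = 27 ⇒ p = 4.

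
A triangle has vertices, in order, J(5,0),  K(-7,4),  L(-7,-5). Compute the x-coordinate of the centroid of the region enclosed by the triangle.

-3

Apply the shoelace formula. First the cross-terms c_i = x_i·y_{i+1} − x_{i+1}·y_i:
  20, 63, 25  ⇒  2A = 108, A = 54.
Then Σ (x_i + x_{i+1})·c_i = -972, so x̄ = -972 / (6·54) = -3.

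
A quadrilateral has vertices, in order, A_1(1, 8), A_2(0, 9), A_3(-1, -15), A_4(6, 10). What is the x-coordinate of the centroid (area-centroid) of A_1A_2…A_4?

Apply the surveyor's formula. First the cross-terms c_i = x_i·y_{i+1} − x_{i+1}·y_i:
  9, 9, 80, 38  ⇒  2A = 136, A = 68.
Then Σ (x_i + x_{i+1})·c_i = 666, so x̄ = 666 / (6·68) = 111/68.

111/68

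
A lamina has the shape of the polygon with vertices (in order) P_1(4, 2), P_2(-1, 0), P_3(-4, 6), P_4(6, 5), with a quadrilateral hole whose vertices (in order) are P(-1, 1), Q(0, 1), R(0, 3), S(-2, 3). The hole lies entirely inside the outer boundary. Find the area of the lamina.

Outer boundary:
Apply the shoelace formula: 2A = Σ (x_i·y_{i+1} − x_{i+1}·y_i), indices taken mod 4.
Cross-terms: 2, -6, -56, -8  ⇒  Σ = -68
Area = |Σ|/2 = 34.
Hole:
Cross-terms: -1, 0, 6, 1  ⇒  Σ = 6
Area = |Σ|/2 = 3.
Net area = 34 − 3 = 31.

31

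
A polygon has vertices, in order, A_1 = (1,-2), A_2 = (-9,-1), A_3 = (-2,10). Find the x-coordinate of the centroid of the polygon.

Apply the shoelace (surveyor's) formula. First the cross-terms c_i = x_i·y_{i+1} − x_{i+1}·y_i:
  -19, -92, -6  ⇒  2A = -117, A = -58.5.
Then Σ (x_i + x_{i+1})·c_i = 1170, so x̄ = 1170 / (6·(-58.5)) = -10/3.

-10/3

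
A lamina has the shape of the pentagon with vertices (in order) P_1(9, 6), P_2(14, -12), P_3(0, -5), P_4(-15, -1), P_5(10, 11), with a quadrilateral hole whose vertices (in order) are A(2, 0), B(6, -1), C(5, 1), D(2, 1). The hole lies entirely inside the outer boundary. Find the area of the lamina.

Outer boundary:
Apply the surveyor's formula: 2A = Σ (x_i·y_{i+1} − x_{i+1}·y_i), indices taken mod 5.
P_1→P_2: (9)(-12) − (14)(6) = -192
P_2→P_3: (14)(-5) − (0)(-12) = -70
P_3→P_4: (0)(-1) − (-15)(-5) = -75
P_4→P_5: (-15)(11) − (10)(-1) = -155
P_5→P_1: (10)(6) − (9)(11) = -39
Σ = -531
Area = |Σ|/2 = 265.5.
Hole:
Apply the surveyor's formula: 2A = Σ (x_i·y_{i+1} − x_{i+1}·y_i), indices taken mod 4.
Cross-terms: -2, 11, 3, -2  ⇒  Σ = 10
Area = |Σ|/2 = 5.
Net area = 265.5 − 5 = 260.5.

260.5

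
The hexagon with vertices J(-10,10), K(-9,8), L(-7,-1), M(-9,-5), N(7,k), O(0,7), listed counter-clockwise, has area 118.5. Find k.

2

The doubled signed area Σ (x_i y_{i+1} − x_{i+1} y_i) is linear in k.
With k=0 it equals 255; the coefficient of k is -9 (from the two edges through N).
So -9·k + 255 = 2·118.5 = 237 ⇒ k = 2.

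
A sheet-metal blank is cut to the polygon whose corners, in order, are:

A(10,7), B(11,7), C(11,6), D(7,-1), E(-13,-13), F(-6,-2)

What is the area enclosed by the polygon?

Apply Gauss's area formula: 2A = Σ (x_i·y_{i+1} − x_{i+1}·y_i), indices taken mod 6.
A→B: (10)(7) − (11)(7) = -7
B→C: (11)(6) − (11)(7) = -11
C→D: (11)(-1) − (7)(6) = -53
D→E: (7)(-13) − (-13)(-1) = -104
E→F: (-13)(-2) − (-6)(-13) = -52
F→A: (-6)(7) − (10)(-2) = -22
Σ = -249
Area = |Σ|/2 = 124.5.

124.5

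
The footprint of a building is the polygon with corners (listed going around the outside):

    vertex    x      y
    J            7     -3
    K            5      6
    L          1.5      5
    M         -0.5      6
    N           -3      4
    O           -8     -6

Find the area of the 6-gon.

Σ = (57) + (16) + (11.5) + (16) + (50) + (66) = 216.5
Area = |Σ|/2 = 108.25.

108.25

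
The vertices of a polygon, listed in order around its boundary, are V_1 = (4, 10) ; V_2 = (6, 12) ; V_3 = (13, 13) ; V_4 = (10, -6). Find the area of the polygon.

87

Apply Gauss's area formula: 2A = Σ (x_i·y_{i+1} − x_{i+1}·y_i), indices taken mod 4.
Σ = (-12) + (-78) + (-208) + (124) = -174
Area = |Σ|/2 = 87.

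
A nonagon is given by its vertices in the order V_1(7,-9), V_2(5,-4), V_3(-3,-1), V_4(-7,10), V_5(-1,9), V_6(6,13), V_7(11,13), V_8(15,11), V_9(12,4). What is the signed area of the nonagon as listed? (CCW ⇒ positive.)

Apply the shoelace (surveyor's) formula: 2A = Σ (x_i·y_{i+1} − x_{i+1}·y_i), indices taken mod 9.
Σ = (17) + (-17) + (-37) + (-53) + (-67) + (-65) + (-74) + (-72) + (-136) = -504
Signed area = Σ/2 = -252 (negative ⇒ clockwise traversal).

-252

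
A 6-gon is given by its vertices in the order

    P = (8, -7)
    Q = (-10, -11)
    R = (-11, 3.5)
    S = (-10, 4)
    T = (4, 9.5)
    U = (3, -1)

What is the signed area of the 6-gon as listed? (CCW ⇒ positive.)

Apply the shoelace (surveyor's) formula: 2A = Σ (x_i·y_{i+1} − x_{i+1}·y_i), indices taken mod 6.
Σ = (-158) + (-156) + (-9) + (-111) + (-32.5) + (-13) = -479.5
Signed area = Σ/2 = -239.75 (negative ⇒ clockwise traversal).

-239.75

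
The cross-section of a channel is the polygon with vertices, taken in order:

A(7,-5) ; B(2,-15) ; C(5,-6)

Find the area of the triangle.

7.5

Apply the shoelace (surveyor's) formula: 2A = Σ (x_i·y_{i+1} − x_{i+1}·y_i), indices taken mod 3.
Σ = (-95) + (63) + (17) = -15
Area = |Σ|/2 = 7.5.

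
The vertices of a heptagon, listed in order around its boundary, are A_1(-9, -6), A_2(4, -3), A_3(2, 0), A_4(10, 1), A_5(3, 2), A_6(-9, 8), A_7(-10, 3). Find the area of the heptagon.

Apply the surveyor's formula: 2A = Σ (x_i·y_{i+1} − x_{i+1}·y_i), indices taken mod 7.
Σ = (51) + (6) + (2) + (17) + (42) + (53) + (87) = 258
Area = |Σ|/2 = 129.

129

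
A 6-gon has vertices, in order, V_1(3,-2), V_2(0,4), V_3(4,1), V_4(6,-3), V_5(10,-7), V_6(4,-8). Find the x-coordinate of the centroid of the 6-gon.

Apply the shoelace formula. First the cross-terms c_i = x_i·y_{i+1} − x_{i+1}·y_i:
  12, -16, -18, -12, -52, 16  ⇒  2A = -70, A = -35.
Then Σ (x_i + x_{i+1})·c_i = -1016, so x̄ = -1016 / (6·(-35)) = 508/105.

508/105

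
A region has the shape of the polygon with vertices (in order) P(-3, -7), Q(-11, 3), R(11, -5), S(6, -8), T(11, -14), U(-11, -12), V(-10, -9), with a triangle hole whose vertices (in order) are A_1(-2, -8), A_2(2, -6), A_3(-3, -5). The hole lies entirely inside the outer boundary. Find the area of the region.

184

Outer boundary:
Σ = (-86) + (22) + (-58) + (4) + (-286) + (-21) + (43) = -382
Area = |Σ|/2 = 191.
Hole:
Apply the shoelace (surveyor's) formula: 2A = Σ (x_i·y_{i+1} − x_{i+1}·y_i), indices taken mod 3.
Σ = (28) + (-28) + (14) = 14
Area = |Σ|/2 = 7.
Net area = 191 − 7 = 184.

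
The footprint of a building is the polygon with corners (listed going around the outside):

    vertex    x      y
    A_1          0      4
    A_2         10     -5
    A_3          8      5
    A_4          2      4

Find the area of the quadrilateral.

40

Apply the shoelace (surveyor's) formula: 2A = Σ (x_i·y_{i+1} − x_{i+1}·y_i), indices taken mod 4.
Cross-terms: -40, 90, 22, 8  ⇒  Σ = 80
Area = |Σ|/2 = 40.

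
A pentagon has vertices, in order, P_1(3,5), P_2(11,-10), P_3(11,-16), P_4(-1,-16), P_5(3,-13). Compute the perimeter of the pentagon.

|P_1P_2| = √((8)² + (-15)²) = √289 = 17
|P_2P_3| = √((0)² + (-6)²) = √36 = 6
|P_3P_4| = √((-12)² + (0)²) = √144 = 12
|P_4P_5| = √((4)² + (3)²) = √25 = 5
|P_5P_1| = √((0)² + (18)²) = √324 = 18
Perimeter = 17 + 6 + 12 + 5 + 18 = 58.

58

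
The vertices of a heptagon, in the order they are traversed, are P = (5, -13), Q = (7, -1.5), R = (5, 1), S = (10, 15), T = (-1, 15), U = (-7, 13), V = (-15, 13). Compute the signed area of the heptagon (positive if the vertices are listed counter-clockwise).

Apply the shoelace formula: 2A = Σ (x_i·y_{i+1} − x_{i+1}·y_i), indices taken mod 7.
P→Q: (5)(-1.5) − (7)(-13) = 83.5
Q→R: (7)(1) − (5)(-1.5) = 14.5
R→S: (5)(15) − (10)(1) = 65
S→T: (10)(15) − (-1)(15) = 165
T→U: (-1)(13) − (-7)(15) = 92
U→V: (-7)(13) − (-15)(13) = 104
V→P: (-15)(-13) − (5)(13) = 130
Σ = 654
Signed area = Σ/2 = 327 (positive ⇒ counter-clockwise traversal).

327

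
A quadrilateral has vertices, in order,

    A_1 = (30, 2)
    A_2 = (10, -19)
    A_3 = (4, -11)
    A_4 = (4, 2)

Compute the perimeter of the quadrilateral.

78

|A_1A_2| = √((-20)² + (-21)²) = √841 = 29
|A_2A_3| = √((-6)² + (8)²) = √100 = 10
|A_3A_4| = √((0)² + (13)²) = √169 = 13
|A_4A_1| = √((26)² + (0)²) = √676 = 26
Perimeter = 29 + 10 + 13 + 26 = 78.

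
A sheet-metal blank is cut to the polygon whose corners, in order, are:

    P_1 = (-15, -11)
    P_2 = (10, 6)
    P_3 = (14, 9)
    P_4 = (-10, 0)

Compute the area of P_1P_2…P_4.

113

Apply the shoelace formula: 2A = Σ (x_i·y_{i+1} − x_{i+1}·y_i), indices taken mod 4.
P_1→P_2: (-15)(6) − (10)(-11) = 20
P_2→P_3: (10)(9) − (14)(6) = 6
P_3→P_4: (14)(0) − (-10)(9) = 90
P_4→P_1: (-10)(-11) − (-15)(0) = 110
Σ = 226
Area = |Σ|/2 = 113.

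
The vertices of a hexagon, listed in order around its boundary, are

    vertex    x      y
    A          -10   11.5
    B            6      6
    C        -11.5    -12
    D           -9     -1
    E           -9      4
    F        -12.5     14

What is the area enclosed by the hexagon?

176.625

Cross-terms: -129, -3, -96.5, -45, -76, -3.75  ⇒  Σ = -353.25
Area = |Σ|/2 = 176.625.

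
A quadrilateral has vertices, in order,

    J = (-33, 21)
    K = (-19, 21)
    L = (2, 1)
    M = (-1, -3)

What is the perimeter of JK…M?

|JK| = √((14)² + (0)²) = √196 = 14
|KL| = √((21)² + (-20)²) = √841 = 29
|LM| = √((-3)² + (-4)²) = √25 = 5
|MJ| = √((-32)² + (24)²) = √1600 = 40
Perimeter = 14 + 29 + 5 + 40 = 88.

88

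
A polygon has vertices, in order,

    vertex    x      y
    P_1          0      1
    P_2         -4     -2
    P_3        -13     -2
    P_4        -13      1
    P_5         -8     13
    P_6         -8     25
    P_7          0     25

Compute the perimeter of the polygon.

74

|P_1P_2| = √((-4)² + (-3)²) = √25 = 5
|P_2P_3| = √((-9)² + (0)²) = √81 = 9
|P_3P_4| = √((0)² + (3)²) = √9 = 3
|P_4P_5| = √((5)² + (12)²) = √169 = 13
|P_5P_6| = √((0)² + (12)²) = √144 = 12
|P_6P_7| = √((8)² + (0)²) = √64 = 8
|P_7P_1| = √((0)² + (-24)²) = √576 = 24
Perimeter = 5 + 9 + 3 + 13 + 12 + 8 + 24 = 74.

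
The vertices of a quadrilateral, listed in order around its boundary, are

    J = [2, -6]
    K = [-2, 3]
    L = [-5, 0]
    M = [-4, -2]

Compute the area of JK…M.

Σ = (-6) + (15) + (10) + (28) = 47
Area = |Σ|/2 = 23.5.

23.5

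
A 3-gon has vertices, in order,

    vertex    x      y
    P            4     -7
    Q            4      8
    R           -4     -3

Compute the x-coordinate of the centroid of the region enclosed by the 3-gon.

Apply the shoelace formula. First the cross-terms c_i = x_i·y_{i+1} − x_{i+1}·y_i:
  60, 20, 40  ⇒  2A = 120, A = 60.
Then Σ (x_i + x_{i+1})·c_i = 480, so x̄ = 480 / (6·60) = 4/3.

4/3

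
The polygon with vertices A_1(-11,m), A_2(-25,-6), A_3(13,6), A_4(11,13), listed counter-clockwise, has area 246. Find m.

7

Write out the shoelace sum; only the two edges meeting at A_1 involve m:
2·Area = [(11·m − (-11)·13) + ((-11)·(-6) − (-25)·m)] + 31
       = 36·m + 240 = 492
⇒ m = 7.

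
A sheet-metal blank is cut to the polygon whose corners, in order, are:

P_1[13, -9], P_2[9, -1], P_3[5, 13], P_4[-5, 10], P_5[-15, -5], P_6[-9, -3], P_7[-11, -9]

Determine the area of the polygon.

372

Apply the shoelace formula: 2A = Σ (x_i·y_{i+1} − x_{i+1}·y_i), indices taken mod 7.
Σ = (68) + (122) + (115) + (175) + (0) + (48) + (216) = 744
Area = |Σ|/2 = 372.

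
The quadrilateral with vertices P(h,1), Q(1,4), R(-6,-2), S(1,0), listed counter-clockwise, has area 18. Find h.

3

Write out the shoelace sum; only the two edges meeting at P involve h:
2·Area = [(1·1 − h·0) + (h·4 − 1·1)] + 24
       = 4·h + 24 = 36
⇒ h = 3.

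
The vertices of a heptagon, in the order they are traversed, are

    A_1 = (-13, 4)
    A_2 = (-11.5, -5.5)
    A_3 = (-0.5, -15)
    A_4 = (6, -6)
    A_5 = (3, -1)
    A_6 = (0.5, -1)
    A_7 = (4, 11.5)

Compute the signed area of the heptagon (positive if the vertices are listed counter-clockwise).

282.5

Apply the surveyor's formula: 2A = Σ (x_i·y_{i+1} − x_{i+1}·y_i), indices taken mod 7.
Σ = (117.5) + (169.75) + (93) + (12) + (-2.5) + (9.75) + (165.5) = 565
Signed area = Σ/2 = 282.5 (positive ⇒ counter-clockwise traversal).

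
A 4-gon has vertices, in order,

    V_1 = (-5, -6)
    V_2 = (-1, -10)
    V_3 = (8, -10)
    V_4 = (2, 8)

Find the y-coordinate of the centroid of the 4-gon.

Apply the surveyor's formula. First the cross-terms c_i = x_i·y_{i+1} − x_{i+1}·y_i:
  44, 90, 84, 28  ⇒  2A = 246, A = 123.
Then Σ (y_i + y_{i+1})·c_i = -2616, so ȳ = -2616 / (6·123) = -436/123.

-436/123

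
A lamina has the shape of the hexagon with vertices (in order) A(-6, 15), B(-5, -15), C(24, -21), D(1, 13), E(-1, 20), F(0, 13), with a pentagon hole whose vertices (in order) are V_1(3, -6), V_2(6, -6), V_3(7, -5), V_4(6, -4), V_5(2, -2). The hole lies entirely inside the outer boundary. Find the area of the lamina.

Outer boundary:
Apply Gauss's area formula: 2A = Σ (x_i·y_{i+1} − x_{i+1}·y_i), indices taken mod 6.
Σ = (165) + (465) + (333) + (33) + (-13) + (78) = 1061
Area = |Σ|/2 = 530.5.
Hole:
Apply the shoelace (surveyor's) formula: 2A = Σ (x_i·y_{i+1} − x_{i+1}·y_i), indices taken mod 5.
V_1→V_2: (3)(-6) − (6)(-6) = 18
V_2→V_3: (6)(-5) − (7)(-6) = 12
V_3→V_4: (7)(-4) − (6)(-5) = 2
V_4→V_5: (6)(-2) − (2)(-4) = -4
V_5→V_1: (2)(-6) − (3)(-2) = -6
Σ = 22
Area = |Σ|/2 = 11.
Net area = 530.5 − 11 = 519.5.

519.5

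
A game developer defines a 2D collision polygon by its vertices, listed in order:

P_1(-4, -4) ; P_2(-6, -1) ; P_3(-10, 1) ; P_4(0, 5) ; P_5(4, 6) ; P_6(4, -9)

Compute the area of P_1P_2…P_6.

P_1→P_2: (-4)(-1) − (-6)(-4) = -20
P_2→P_3: (-6)(1) − (-10)(-1) = -16
P_3→P_4: (-10)(5) − (0)(1) = -50
P_4→P_5: (0)(6) − (4)(5) = -20
P_5→P_6: (4)(-9) − (4)(6) = -60
P_6→P_1: (4)(-4) − (-4)(-9) = -52
Σ = -218
Area = |Σ|/2 = 109.

109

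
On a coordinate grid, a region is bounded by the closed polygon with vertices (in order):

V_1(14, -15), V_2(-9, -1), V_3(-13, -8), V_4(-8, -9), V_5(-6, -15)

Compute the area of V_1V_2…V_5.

Cross-terms: -149, 59, 53, 66, 300  ⇒  Σ = 329
Area = |Σ|/2 = 164.5.

164.5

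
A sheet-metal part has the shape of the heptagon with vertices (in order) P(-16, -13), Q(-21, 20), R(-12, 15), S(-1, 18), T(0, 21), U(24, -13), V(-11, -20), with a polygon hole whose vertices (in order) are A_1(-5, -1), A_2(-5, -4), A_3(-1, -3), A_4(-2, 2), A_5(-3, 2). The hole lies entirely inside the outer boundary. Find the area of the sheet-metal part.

1080.5

Outer boundary:
Apply the surveyor's formula: 2A = Σ (x_i·y_{i+1} − x_{i+1}·y_i), indices taken mod 7.
Σ = (-593) + (-75) + (-201) + (-21) + (-504) + (-623) + (-177) = -2194
Area = |Σ|/2 = 1097.
Hole:
Apply Gauss's area formula: 2A = Σ (x_i·y_{i+1} − x_{i+1}·y_i), indices taken mod 5.
Cross-terms: 15, 11, -8, 2, 13  ⇒  Σ = 33
Area = |Σ|/2 = 16.5.
Net area = 1097 − 16.5 = 1080.5.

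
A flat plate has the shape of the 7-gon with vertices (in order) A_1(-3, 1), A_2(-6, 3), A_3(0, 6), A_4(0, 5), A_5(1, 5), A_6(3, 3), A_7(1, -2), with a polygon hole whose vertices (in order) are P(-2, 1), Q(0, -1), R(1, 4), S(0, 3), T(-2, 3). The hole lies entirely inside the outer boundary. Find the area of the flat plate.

27

Outer boundary:
Apply the shoelace formula: 2A = Σ (x_i·y_{i+1} − x_{i+1}·y_i), indices taken mod 7.
Σ = (-3) + (-36) + (0) + (-5) + (-12) + (-9) + (-5) = -70
Area = |Σ|/2 = 35.
Hole:
Σ = (2) + (1) + (3) + (6) + (4) = 16
Area = |Σ|/2 = 8.
Net area = 35 − 8 = 27.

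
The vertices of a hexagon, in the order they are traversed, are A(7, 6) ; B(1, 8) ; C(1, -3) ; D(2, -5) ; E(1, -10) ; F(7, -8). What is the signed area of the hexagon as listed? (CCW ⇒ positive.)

92.5

Apply the shoelace formula: 2A = Σ (x_i·y_{i+1} − x_{i+1}·y_i), indices taken mod 6.
A→B: (7)(8) − (1)(6) = 50
B→C: (1)(-3) − (1)(8) = -11
C→D: (1)(-5) − (2)(-3) = 1
D→E: (2)(-10) − (1)(-5) = -15
E→F: (1)(-8) − (7)(-10) = 62
F→A: (7)(6) − (7)(-8) = 98
Σ = 185
Signed area = Σ/2 = 92.5 (positive ⇒ counter-clockwise traversal).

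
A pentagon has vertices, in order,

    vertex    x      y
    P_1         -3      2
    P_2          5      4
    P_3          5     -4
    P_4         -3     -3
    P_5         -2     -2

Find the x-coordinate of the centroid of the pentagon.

Apply the surveyor's formula. First the cross-terms c_i = x_i·y_{i+1} − x_{i+1}·y_i:
  -22, -40, -27, 0, -10  ⇒  2A = -99, A = -49.5.
Then Σ (x_i + x_{i+1})·c_i = -448, so x̄ = -448 / (6·(-49.5)) = 448/297.

448/297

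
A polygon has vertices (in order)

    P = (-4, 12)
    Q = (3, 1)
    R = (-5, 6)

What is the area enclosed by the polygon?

Σ = (-40) + (23) + (-36) = -53
Area = |Σ|/2 = 26.5.

26.5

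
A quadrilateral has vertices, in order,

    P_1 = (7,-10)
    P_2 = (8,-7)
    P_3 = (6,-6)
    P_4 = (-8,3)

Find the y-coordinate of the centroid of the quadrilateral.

Apply Gauss's area formula. First the cross-terms c_i = x_i·y_{i+1} − x_{i+1}·y_i:
  31, -6, -30, 59  ⇒  2A = 54, A = 27.
Then Σ (y_i + y_{i+1})·c_i = -772, so ȳ = -772 / (6·27) = -386/81.

-386/81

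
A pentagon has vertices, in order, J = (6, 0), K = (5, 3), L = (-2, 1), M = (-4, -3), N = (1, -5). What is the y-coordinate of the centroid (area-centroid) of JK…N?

Apply the surveyor's formula. First the cross-terms c_i = x_i·y_{i+1} − x_{i+1}·y_i:
  18, 11, 10, 23, 30  ⇒  2A = 92, A = 46.
Then Σ (y_i + y_{i+1})·c_i = -256, so ȳ = -256 / (6·46) = -64/69.

-64/69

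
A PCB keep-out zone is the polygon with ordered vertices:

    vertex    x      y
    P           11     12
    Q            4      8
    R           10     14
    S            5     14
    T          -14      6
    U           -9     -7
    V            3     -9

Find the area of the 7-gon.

350.5

Apply the shoelace (surveyor's) formula: 2A = Σ (x_i·y_{i+1} − x_{i+1}·y_i), indices taken mod 7.
Σ = (40) + (-24) + (70) + (226) + (152) + (102) + (135) = 701
Area = |Σ|/2 = 350.5.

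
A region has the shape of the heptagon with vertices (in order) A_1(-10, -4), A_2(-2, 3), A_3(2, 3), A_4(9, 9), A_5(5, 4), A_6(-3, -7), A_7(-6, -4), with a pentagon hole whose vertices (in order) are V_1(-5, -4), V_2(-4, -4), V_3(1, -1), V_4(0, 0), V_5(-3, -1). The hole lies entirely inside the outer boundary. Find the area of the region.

Outer boundary:
Apply the surveyor's formula: 2A = Σ (x_i·y_{i+1} − x_{i+1}·y_i), indices taken mod 7.
A_1→A_2: (-10)(3) − (-2)(-4) = -38
A_2→A_3: (-2)(3) − (2)(3) = -12
A_3→A_4: (2)(9) − (9)(3) = -9
A_4→A_5: (9)(4) − (5)(9) = -9
A_5→A_6: (5)(-7) − (-3)(4) = -23
A_6→A_7: (-3)(-4) − (-6)(-7) = -30
A_7→A_1: (-6)(-4) − (-10)(-4) = -16
Σ = -137
Area = |Σ|/2 = 68.5.
Hole:
Apply the shoelace (surveyor's) formula: 2A = Σ (x_i·y_{i+1} − x_{i+1}·y_i), indices taken mod 5.
Σ = (4) + (8) + (0) + (0) + (7) = 19
Area = |Σ|/2 = 9.5.
Net area = 68.5 − 9.5 = 59.

59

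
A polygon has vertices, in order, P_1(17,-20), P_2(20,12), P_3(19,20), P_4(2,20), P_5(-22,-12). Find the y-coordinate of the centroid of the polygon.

-47/102

Apply the shoelace (surveyor's) formula. First the cross-terms c_i = x_i·y_{i+1} − x_{i+1}·y_i:
  604, 172, 340, 416, 644  ⇒  2A = 2176, A = 1088.
Then Σ (y_i + y_{i+1})·c_i = -3008, so ȳ = -3008 / (6·1088) = -47/102.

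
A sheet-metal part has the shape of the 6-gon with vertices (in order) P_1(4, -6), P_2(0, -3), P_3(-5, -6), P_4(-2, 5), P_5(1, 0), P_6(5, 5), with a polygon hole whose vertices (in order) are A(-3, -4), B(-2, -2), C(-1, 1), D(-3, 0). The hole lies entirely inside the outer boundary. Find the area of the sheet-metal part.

52.5

Outer boundary:
Apply the shoelace formula: 2A = Σ (x_i·y_{i+1} − x_{i+1}·y_i), indices taken mod 6.
Cross-terms: -12, -15, -37, -5, 5, -50  ⇒  Σ = -114
Area = |Σ|/2 = 57.
Hole:
Σ = (-2) + (-4) + (3) + (12) = 9
Area = |Σ|/2 = 4.5.
Net area = 57 − 4.5 = 52.5.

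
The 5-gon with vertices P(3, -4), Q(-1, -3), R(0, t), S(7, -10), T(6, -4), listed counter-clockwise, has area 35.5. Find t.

-8

The doubled signed area Σ (x_i y_{i+1} − x_{i+1} y_i) is linear in t.
With t=0 it equals 7; the coefficient of t is -8 (from the two edges through R).
So -8·t + 7 = 2·35.5 = 71 ⇒ t = -8.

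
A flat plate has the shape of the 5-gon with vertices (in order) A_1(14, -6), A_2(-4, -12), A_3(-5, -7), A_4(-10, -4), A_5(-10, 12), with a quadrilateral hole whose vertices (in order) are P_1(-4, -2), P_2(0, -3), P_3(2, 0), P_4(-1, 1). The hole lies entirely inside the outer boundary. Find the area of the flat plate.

Outer boundary:
Σ = (-192) + (-32) + (-50) + (-160) + (-108) = -542
Area = |Σ|/2 = 271.
Hole:
Apply the shoelace (surveyor's) formula: 2A = Σ (x_i·y_{i+1} − x_{i+1}·y_i), indices taken mod 4.
Σ = (12) + (6) + (2) + (6) = 26
Area = |Σ|/2 = 13.
Net area = 271 − 13 = 258.

258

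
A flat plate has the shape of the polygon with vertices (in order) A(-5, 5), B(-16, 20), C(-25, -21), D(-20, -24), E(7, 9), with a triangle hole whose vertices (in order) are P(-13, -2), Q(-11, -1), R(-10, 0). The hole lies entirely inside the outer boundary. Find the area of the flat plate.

Outer boundary:
Σ = (-20) + (836) + (180) + (-12) + (80) = 1064
Area = |Σ|/2 = 532.
Hole:
Σ = (-9) + (-10) + (20) = 1
Area = |Σ|/2 = 0.5.
Net area = 532 − 0.5 = 531.5.

531.5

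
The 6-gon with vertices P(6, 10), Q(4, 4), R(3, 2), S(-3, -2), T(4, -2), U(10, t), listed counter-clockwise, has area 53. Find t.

4

Write out the shoelace sum; only the two edges meeting at U involve t:
2·Area = [(4·t − 10·(-2)) + (10·10 − 6·t)] + -6
       = -2·t + 114 = 106
⇒ t = 4.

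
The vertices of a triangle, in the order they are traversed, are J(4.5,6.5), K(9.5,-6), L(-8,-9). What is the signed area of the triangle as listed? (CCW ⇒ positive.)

Σ = (-88.75) + (-133.5) + (-11.5) = -233.75
Signed area = Σ/2 = -116.875 (negative ⇒ clockwise traversal).

-116.875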